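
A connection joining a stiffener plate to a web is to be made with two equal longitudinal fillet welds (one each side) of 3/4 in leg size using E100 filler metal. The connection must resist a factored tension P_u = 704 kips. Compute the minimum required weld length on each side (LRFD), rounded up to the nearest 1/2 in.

L = 15 in on each side

E100XX → F_EXX = 100 ksi.
Throat t_e = 0.707 × 0.75 = 0.5302 in.
φr_n = 0.75 × 0.6 × 100 × 0.5302 = 23.86 kips/in.
L_req = P_u / φr_n = 704 / 23.86 = 29.5 in total.
Per side: 29.5 / 2 = 14.75 in.
Round up → use L = 15 in on each side.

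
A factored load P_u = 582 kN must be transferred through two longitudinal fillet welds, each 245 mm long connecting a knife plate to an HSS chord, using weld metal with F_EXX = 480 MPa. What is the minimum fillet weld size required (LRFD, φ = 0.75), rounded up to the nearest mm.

w = 8 mm

Total weld length L = 490 mm.
Required throat t_e = P_u / (φ × 0.6 F_EXX × L) = 582 / (0.75 × 0.6 × 480 × 490 × 10⁻³) = 5.499 mm.
Required leg w = t_e / 0.707 = 7.778 mm → use 8 mm.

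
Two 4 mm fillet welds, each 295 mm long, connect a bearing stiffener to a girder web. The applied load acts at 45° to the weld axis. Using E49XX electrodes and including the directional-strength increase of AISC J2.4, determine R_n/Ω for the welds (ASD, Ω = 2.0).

E49XX → F_EXX = 490 MPa.
t_e = 0.707 × 4 = 2.828 mm; A_we = 2.828 × 590 = 1669 mm².
Directional factor: 1.0 + 0.5 sin^1.5(45°) = 1.297.
F_nw = 0.6 × 490 × 1.297 = 381.4 MPa.
R_n/Ω = (381.4 × 1669) / 2.0 × 10⁻³ = 318.2 kN.

R_n/Ω ≈ 318 kN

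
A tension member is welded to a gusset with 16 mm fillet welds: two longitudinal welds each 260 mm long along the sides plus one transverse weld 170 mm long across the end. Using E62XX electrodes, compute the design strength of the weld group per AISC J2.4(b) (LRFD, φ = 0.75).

E62XX → F_EXX = 620 MPa.
t_e = 0.707 × 16 = 11.31 mm.
R_nwl = 0.6 × 620 × 11.31 × 520 × 10⁻³ = 2188 kN (longitudinal, 2 welds).
R_nwt = 0.6 × 620 × 11.31 × 170 × 10⁻³ = 715.4 kN (transverse, base value).
(i) R_nwl + R_nwt = 2904 kN; (ii) 0.85 R_nwl + 1.5 R_nwt = 2933 kN.
R_n = max = 2933 kN [governs: (ii)]; φR_n = 2200 kN.

φR_n ≈ 2200 kN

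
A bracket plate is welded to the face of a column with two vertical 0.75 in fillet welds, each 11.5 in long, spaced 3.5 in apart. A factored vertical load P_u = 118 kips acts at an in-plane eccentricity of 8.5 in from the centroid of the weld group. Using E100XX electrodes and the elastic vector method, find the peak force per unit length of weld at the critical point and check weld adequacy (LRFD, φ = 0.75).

E100XX → F_EXX = 100 ksi.
Total weld length L_w = 23 in. Treat welds as unit-width lines.
Polar moment about centroid: J = 2[d³/12 + d(b/2)²] = 2[11.5³/12 + 11.5×1.75²] = 323.9 in³.
Direct shear f_v = P/L_w = 118 / 23 = 5.13 kip/in (vertical).
Torsion M = P·e = 118 × 8.5 = 1003 kip·in.
Critical point at (x, y) = (1.75, 5.75) from centroid. f_tx = M·y/J = 17.8 kip/in; f_ty = M·x/J = 5.419 kip/in.
Resultant f_max = √[f_tx² + (f_v + f_ty)²] = √[17.8² + (5.13 + 5.419)²] = 20.7 kip/in.
Capacity per unit length: φr_n = 0.75 × 0.6 × 100 × (0.707 × 0.75) = 23.86 kip/in.
20.7 ≤ 23.86 → adequate.

f_max ≈ 20.7 kip/in; adequate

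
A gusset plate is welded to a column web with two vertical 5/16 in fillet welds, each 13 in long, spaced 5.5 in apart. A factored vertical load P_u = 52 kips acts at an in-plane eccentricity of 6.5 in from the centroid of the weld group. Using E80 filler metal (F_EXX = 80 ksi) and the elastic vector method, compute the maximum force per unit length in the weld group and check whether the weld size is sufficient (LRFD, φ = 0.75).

f_max ≈ 5.35 kip/in; adequate

Total weld length L_w = 26 in. Treat welds as unit-width lines.
Polar moment about centroid: J = 2[d³/12 + d(b/2)²] = 2[13³/12 + 13×2.75²] = 562.8 in³.
Direct shear f_v = P/L_w = 52 / 26 = 2 kip/in (vertical).
Torsion M = P·e = 52 × 6.5 = 338 kip·in.
Critical point at (x, y) = (2.75, 6.5) from centroid. f_tx = M·y/J = 3.904 kip/in; f_ty = M·x/J = 1.652 kip/in.
Resultant f_max = √[f_tx² + (f_v + f_ty)²] = √[3.904² + (2 + 1.652)²] = 5.345 kip/in.
Capacity per unit length: φr_n = 0.75 × 0.6 × 80 × (0.707 × 0.3125) = 7.954 kip/in.
5.345 ≤ 7.954 → adequate.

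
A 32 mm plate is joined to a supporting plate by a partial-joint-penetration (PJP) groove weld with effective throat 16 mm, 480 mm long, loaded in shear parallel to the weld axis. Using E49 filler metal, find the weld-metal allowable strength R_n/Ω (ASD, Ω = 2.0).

R_n/Ω ≈ 1130 kN

E49XX → F_EXX = 490 MPa.
Effective throat (given) t_e = 16 mm.
A_we = 16 × 480 = 7680 mm².
F_nw = 0.6 F_EXX = 294 MPa.
R_n/Ω = (294 × 7680) / 2.0 × 10⁻³ = 1129 kN.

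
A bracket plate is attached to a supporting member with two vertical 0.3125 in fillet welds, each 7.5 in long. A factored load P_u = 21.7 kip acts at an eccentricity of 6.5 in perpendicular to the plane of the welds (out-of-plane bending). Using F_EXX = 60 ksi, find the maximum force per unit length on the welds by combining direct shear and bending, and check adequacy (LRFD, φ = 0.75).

f_max ≈ 7.66 kip/in; NOT adequate

L_w = 2 × 7.5 = 15 in; section modulus (unit throat) S = 2 × L²/6 = 18.75 in².
Direct shear f_v = P/L_w = 21.7/15 = 1.447 kip/in.
Moment M = P × e = 21.7 × 6.5 = 141.05 kip·in; bending f_b = M/S = 7.523 kip/in.
f_max = √(f_v² + f_b²) = √(1.447² + 7.523²) = 7.661 kip/in.
φr_n = 0.75 × 0.6 × 60 × (0.707 × 0.3125) = 5.965 kip/in → NOT adequate.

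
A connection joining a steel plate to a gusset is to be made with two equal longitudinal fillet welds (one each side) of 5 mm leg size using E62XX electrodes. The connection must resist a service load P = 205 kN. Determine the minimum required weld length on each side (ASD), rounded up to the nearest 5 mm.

L = 160 mm on each side

E62XX → F_EXX = 620 MPa.
Throat t_e = 0.707 × 5 = 3.535 mm.
r_n/Ω = (0.6 × 620 × 3.535) / 2.0 = 657.5 N/mm = 0.6575 kN/mm.
L_req = P / (r_n/Ω) = 205 / 0.6575 = 311.8 mm total.
Per side: 311.8 / 2 = 155.9 mm.
Round up → use L = 160 mm on each side.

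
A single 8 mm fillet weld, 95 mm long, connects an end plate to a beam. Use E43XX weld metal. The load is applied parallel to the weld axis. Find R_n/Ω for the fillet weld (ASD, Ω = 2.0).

E43XX → F_EXX = 430 MPa.
Effective throat t_e = 0.707 × 8 = 5.656 mm.
Total length L = 95 mm; A_we = 5.656 × 95 = 537.3 mm².
F_nw = 0.6 F_EXX = 0.6 × 430 = 258 MPa.
R_n = 258 × 537.3 × 10⁻³ = 138.6 kN; R_n/Ω = 138.6/2.0 = 69.31 kN.

R_n/Ω ≈ 69.3 kN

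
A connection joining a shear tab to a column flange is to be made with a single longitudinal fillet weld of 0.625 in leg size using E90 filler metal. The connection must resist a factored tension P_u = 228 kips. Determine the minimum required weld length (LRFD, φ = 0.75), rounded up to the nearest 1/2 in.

L = 13 in

E90XX → F_EXX = 90 ksi.
Throat t_e = 0.707 × 0.625 = 0.4419 in.
φr_n = 0.75 × 0.6 × 90 × 0.4419 = 17.9 kips/in.
L_req = P_u / φr_n = 228 / 17.9 = 12.74 in total.
Round up → use L = 13 in.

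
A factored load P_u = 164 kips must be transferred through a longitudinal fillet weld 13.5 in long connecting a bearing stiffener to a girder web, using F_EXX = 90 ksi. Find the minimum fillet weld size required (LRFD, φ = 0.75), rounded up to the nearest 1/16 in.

Total weld length L = 13.5 in.
Required throat t_e = P_u / (φ × 0.6 F_EXX × L) = 164 / (0.75 × 0.6 × 90 × 13.5) = 0.3 in.
Required leg w = t_e / 0.707 = 0.4243 in → use 7/16 in.

w = 7/16 in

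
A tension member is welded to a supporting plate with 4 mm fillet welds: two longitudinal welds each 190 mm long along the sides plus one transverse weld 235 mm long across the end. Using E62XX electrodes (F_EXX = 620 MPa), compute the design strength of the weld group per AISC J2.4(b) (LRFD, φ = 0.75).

φR_n ≈ 533 kN

t_e = 0.707 × 4 = 2.828 mm.
R_nwl = 0.6 × 620 × 2.828 × 380 × 10⁻³ = 399.8 kN (longitudinal, 2 welds).
R_nwt = 0.6 × 620 × 2.828 × 235 × 10⁻³ = 247.2 kN (transverse, base value).
(i) R_nwl + R_nwt = 647 kN; (ii) 0.85 R_nwl + 1.5 R_nwt = 710.6 kN.
R_n = max = 710.6 kN [governs: (ii)]; φR_n = 533 kN.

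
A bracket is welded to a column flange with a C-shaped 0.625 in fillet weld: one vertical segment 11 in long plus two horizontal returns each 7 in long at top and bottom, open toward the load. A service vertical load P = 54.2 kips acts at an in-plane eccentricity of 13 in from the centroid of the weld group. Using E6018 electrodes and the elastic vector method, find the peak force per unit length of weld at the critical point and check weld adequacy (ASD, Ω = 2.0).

f_max ≈ 9.48 kip/in; NOT adequate

E60XX → F_EXX = 60 ksi.
Total weld length L_w = 25 in. Treat welds as unit-width lines.
Centroid: x̄ = 2×7×3.5 / 25 = 1.96 in from the vertical weld.
Polar moment about centroid: J = I_x + I_y = [11³/12 + 2×7×5.5²] + [11×1.96² + 2(7³/12 + 7×1.54²)] = 667 in³.
Direct shear f_v = P/L_w = 54.2 / 25 = 2.168 kip/in (vertical).
Torsion M = P·e = 54.2 × 13 = 704.6 kip·in.
Critical point at (x, y) = (5.04, 5.5) from centroid. f_tx = M·y/J = 5.81 kip/in; f_ty = M·x/J = 5.324 kip/in.
Resultant f_max = √[f_tx² + (f_v + f_ty)²] = √[5.81² + (2.168 + 5.324)²] = 9.48 kip/in.
Capacity per unit length: r_n/Ω = (1/2.0) × 0.6 × 60 × (0.707 × 0.625) = 7.954 kip/in.
9.48 > 7.954 → NOT adequate.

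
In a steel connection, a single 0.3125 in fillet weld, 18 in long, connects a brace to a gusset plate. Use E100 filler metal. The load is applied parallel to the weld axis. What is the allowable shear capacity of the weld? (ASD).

R_n/Ω ≈ 119 kip

E100XX → F_EXX = 100 ksi.
Effective throat t_e = 0.707 × 0.3125 = 0.2209 in.
Total length L = 18 in; A_we = 0.2209 × 18 = 3.977 in².
F_nw = 0.6 F_EXX = 0.6 × 100 = 60 ksi.
R_n = 60 × 3.977 = 238.6 kip; R_n/Ω = 238.6/2.0 = 119.3 kip.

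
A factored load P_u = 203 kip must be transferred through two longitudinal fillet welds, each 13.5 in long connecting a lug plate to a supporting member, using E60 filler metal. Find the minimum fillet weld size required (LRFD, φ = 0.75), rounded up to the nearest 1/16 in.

w = 7/16 in

E60XX → F_EXX = 60 ksi.
Total weld length L = 27 in.
Required throat t_e = P_u / (φ × 0.6 F_EXX × L) = 203 / (0.75 × 0.6 × 60 × 27) = 0.2785 in.
Required leg w = t_e / 0.707 = 0.3939 in → use 7/16 in.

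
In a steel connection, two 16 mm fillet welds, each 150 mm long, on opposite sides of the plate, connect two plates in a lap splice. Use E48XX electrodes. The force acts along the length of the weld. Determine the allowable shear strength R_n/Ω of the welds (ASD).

E48XX → F_EXX = 480 MPa.
Effective throat t_e = 0.707 × 16 = 11.31 mm.
Total length L = 300 mm; A_we = 11.31 × 300 = 3394 mm².
F_nw = 0.6 F_EXX = 0.6 × 480 = 288 MPa.
R_n = 288 × 3394 × 10⁻³ = 977.4 kN; R_n/Ω = 977.4/2.0 = 488.7 kN.

R_n/Ω ≈ 489 kN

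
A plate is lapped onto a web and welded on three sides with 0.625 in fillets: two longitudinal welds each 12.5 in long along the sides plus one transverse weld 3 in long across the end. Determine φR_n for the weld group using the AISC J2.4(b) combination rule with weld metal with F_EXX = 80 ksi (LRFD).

t_e = 0.707 × 0.625 = 0.4419 in.
R_nwl = 0.6 × 80 × 0.4419 × 25 = 530.2 kip (longitudinal, 2 welds).
R_nwt = 0.6 × 80 × 0.4419 × 3 = 63.63 kip (transverse, base value).
(i) R_nwl + R_nwt = 593.9 kip; (ii) 0.85 R_nwl + 1.5 R_nwt = 546.2 kip.
R_n = max = 593.9 kip [governs: (i)]; φR_n = 445.4 kip.

φR_n ≈ 445 kip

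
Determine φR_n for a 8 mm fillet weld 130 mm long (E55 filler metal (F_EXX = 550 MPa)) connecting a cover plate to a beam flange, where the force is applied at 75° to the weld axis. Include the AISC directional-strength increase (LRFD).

φR_n ≈ 268 kN

t_e = 0.707 × 8 = 5.656 mm; A_we = 5.656 × 130 = 735.3 mm².
Directional factor: 1.0 + 0.5 sin^1.5(75°) = 1.475.
F_nw = 0.6 × 550 × 1.475 = 486.6 MPa.
φR_n = 0.75 × 486.6 × 735.3 × 10⁻³ = 268.4 kN.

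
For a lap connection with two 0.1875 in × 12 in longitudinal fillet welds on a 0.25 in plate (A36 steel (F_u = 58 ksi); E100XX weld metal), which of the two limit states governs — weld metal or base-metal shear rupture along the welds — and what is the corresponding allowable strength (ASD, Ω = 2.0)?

E100XX → F_EXX = 100 ksi.
t_e = 0.707 × 0.1875 = 0.1326 in; L = 24 in.
Weld metal: R_n/Ω = (1/2.0) × 0.6 × 100 × 0.1326 × 24 = 95.45 kips.
Base metal (shear rupture): R_n/Ω = (1/2.0) × 0.6 × 58 × 0.25 × 24 = 104.4 kips.
Governing: weld metal.

R_n/Ω ≈ 95.4 kips (weld metal governs)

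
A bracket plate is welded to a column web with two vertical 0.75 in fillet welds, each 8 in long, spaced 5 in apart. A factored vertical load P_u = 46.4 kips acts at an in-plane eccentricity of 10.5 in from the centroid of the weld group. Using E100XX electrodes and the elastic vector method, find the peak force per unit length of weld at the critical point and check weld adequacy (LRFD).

E100XX → F_EXX = 100 ksi.
Total weld length L_w = 16 in. Treat welds as unit-width lines.
Polar moment about centroid: J = 2[d³/12 + d(b/2)²] = 2[8³/12 + 8×2.5²] = 185.3 in³.
Direct shear f_v = P/L_w = 46.4 / 16 = 2.9 kip/in (vertical).
Torsion M = P·e = 46.4 × 10.5 = 487.2 kip·in.
Critical point at (x, y) = (2.5, 4) from centroid. f_tx = M·y/J = 10.52 kip/in; f_ty = M·x/J = 6.572 kip/in.
Resultant f_max = √[f_tx² + (f_v + f_ty)²] = √[10.52² + (2.9 + 6.572)²] = 14.15 kip/in.
Capacity per unit length: φr_n = 0.75 × 0.6 × 100 × (0.707 × 0.75) = 23.86 kip/in.
14.15 ≤ 23.86 → adequate.

f_max ≈ 14.2 kip/in; adequate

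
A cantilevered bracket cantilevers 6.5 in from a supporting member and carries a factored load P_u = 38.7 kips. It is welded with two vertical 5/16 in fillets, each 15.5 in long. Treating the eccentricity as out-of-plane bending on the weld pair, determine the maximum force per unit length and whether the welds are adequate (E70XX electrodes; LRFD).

E70XX → F_EXX = 70 ksi.
L_w = 2 × 15.5 = 31 in; section modulus (unit throat) S = 2 × L²/6 = 80.08 in².
Direct shear f_v = P/L_w = 38.7/31 = 1.248 kip/in.
Moment M = P × e = 38.7 × 6.5 = 251.55 kip·in; bending f_b = M/S = 3.141 kip/in.
f_max = √(f_v² + f_b²) = √(1.248² + 3.141²) = 3.38 kip/in.
φr_n = 0.75 × 0.6 × 70 × (0.707 × 0.3125) = 6.96 kip/in → adequate.

f_max ≈ 3.38 kip/in; adequate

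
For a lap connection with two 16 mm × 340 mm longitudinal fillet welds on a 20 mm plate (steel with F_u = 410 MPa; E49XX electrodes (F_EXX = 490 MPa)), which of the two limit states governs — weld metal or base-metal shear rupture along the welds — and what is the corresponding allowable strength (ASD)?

t_e = 0.707 × 16 = 11.31 mm; L = 680 mm.
Weld metal: R_n/Ω = (1/2.0) × 0.6 × 490 × 11.31 × 680 × 10⁻³ = 1131 kN.
Base metal (shear rupture): R_n/Ω = (1/2.0) × 0.6 × 410 × 20 × 680 × 10⁻³ = 1673 kN.
Governing: weld metal.

R_n/Ω ≈ 1130 kN (weld metal governs)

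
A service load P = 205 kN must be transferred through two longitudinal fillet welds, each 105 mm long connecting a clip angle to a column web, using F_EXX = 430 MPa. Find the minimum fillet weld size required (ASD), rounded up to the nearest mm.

Total weld length L = 210 mm.
Required throat t_e = P × Ω / (0.6 F_EXX × L) = 205 × 2.0 / (0.6 × 430 × 210 × 10⁻³) = 7.567 mm.
Required leg w = t_e / 0.707 = 10.7 mm → use 11 mm.

w = 11 mm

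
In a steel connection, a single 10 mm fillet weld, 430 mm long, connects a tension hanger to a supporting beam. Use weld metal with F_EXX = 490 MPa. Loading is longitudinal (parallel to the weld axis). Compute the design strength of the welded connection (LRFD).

Effective throat t_e = 0.707 × 10 = 7.07 mm.
Total length L = 430 mm; A_we = 7.07 × 430 = 3040 mm².
F_nw = 0.6 F_EXX = 0.6 × 490 = 294 MPa.
φR_n = 0.75 × 294 × 3040 × 10⁻³ = 670.3 kN.

φR_n ≈ 670 kN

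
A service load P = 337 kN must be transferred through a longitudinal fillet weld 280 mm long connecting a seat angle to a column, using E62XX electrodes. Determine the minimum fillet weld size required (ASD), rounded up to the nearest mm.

E62XX → F_EXX = 620 MPa.
Total weld length L = 280 mm.
Required throat t_e = P × Ω / (0.6 F_EXX × L) = 337 × 2.0 / (0.6 × 620 × 280 × 10⁻³) = 6.471 mm.
Required leg w = t_e / 0.707 = 9.152 mm → use 10 mm.

w = 10 mm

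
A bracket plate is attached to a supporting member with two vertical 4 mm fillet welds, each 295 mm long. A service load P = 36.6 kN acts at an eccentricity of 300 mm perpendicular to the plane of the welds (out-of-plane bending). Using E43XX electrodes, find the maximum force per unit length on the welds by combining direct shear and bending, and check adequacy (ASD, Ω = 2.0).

f_max ≈ 384 N/mm; NOT adequate

E43XX → F_EXX = 430 MPa.
L_w = 2 × 295 = 590 mm; section modulus (unit throat) S = 2 × L²/6 = 29010 mm².
Direct shear f_v = P/L_w = 36.6×10³/590 = 62.03 N/mm.
Moment M = P × e = 36.6×10³ × 300 = 10980000 N·mm; bending f_b = M/S = 378.5 N/mm.
f_max = √(f_v² + f_b²) = √(62.03² + 378.5²) = 383.6 N/mm.
r_n/Ω = (1/2.0) × 0.6 × 430 × (0.707 × 4) = 364.8 N/mm → NOT adequate.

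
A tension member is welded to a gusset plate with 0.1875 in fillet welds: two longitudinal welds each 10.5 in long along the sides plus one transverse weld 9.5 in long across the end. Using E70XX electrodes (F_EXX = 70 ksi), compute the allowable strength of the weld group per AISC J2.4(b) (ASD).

R_n/Ω ≈ 89.4 kip

t_e = 0.707 × 0.1875 = 0.1326 in.
R_nwl = 0.6 × 70 × 0.1326 × 21 = 116.9 kip (longitudinal, 2 welds).
R_nwt = 0.6 × 70 × 0.1326 × 9.5 = 52.89 kip (transverse, base value).
(i) R_nwl + R_nwt = 169.8 kip; (ii) 0.85 R_nwl + 1.5 R_nwt = 178.7 kip.
R_n = max = 178.7 kip [governs: (ii)]; R_n/Ω = 89.36 kip.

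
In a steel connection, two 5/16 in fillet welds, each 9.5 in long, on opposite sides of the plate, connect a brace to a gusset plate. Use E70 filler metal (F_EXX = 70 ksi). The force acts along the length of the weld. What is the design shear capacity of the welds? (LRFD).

φR_n ≈ 132 kip

Effective throat t_e = 0.707 × 0.3125 = 0.2209 in.
Total length L = 19 in; A_we = 0.2209 × 19 = 4.198 in².
F_nw = 0.6 F_EXX = 0.6 × 70 = 42 ksi.
φR_n = 0.75 × 42 × 4.198 = 132.2 kip.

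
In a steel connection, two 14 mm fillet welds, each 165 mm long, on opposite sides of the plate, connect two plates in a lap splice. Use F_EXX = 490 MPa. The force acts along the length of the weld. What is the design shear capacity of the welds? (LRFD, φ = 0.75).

Effective throat t_e = 0.707 × 14 = 9.898 mm.
Total length L = 330 mm; A_we = 9.898 × 330 = 3266 mm².
F_nw = 0.6 F_EXX = 0.6 × 490 = 294 MPa.
φR_n = 0.75 × 294 × 3266 × 10⁻³ = 720.2 kN.

φR_n ≈ 720 kN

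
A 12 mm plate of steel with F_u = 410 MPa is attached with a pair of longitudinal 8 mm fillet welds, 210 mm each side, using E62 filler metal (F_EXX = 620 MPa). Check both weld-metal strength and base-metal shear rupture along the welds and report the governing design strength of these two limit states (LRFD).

φR_n ≈ 663 kN (weld metal governs)

t_e = 0.707 × 8 = 5.656 mm; L = 420 mm.
Weld metal: φR_n = 0.75 × 0.6 × 620 × 5.656 × 420 × 10⁻³ = 662.8 kN.
Base metal (shear rupture): φR_n = 0.75 × 0.6 × 410 × 12 × 420 × 10⁻³ = 929.9 kN.
Governing: weld metal.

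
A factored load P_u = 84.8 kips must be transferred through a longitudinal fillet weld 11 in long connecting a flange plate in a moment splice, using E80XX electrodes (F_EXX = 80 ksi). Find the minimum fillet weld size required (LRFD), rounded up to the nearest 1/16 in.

Total weld length L = 11 in.
Required throat t_e = P_u / (φ × 0.6 F_EXX × L) = 84.8 / (0.75 × 0.6 × 80 × 11) = 0.2141 in.
Required leg w = t_e / 0.707 = 0.3029 in → use 5/16 in.

w = 5/16 in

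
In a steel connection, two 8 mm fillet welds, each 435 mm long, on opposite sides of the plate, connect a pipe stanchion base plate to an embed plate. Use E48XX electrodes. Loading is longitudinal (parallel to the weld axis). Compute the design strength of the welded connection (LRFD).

φR_n ≈ 1060 kN

E48XX → F_EXX = 480 MPa.
Effective throat t_e = 0.707 × 8 = 5.656 mm.
Total length L = 870 mm; A_we = 5.656 × 870 = 4921 mm².
F_nw = 0.6 F_EXX = 0.6 × 480 = 288 MPa.
φR_n = 0.75 × 288 × 4921 × 10⁻³ = 1063 kN.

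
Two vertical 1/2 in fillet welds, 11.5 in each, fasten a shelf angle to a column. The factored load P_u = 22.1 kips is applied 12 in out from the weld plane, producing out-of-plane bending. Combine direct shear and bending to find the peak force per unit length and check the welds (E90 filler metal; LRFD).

E90XX → F_EXX = 90 ksi.
L_w = 2 × 11.5 = 23 in; section modulus (unit throat) S = 2 × L²/6 = 44.08 in².
Direct shear f_v = P/L_w = 22.1/23 = 0.9609 kip/in.
Moment M = P × e = 22.1 × 12 = 265.2 kip·in; bending f_b = M/S = 6.016 kip/in.
f_max = √(f_v² + f_b²) = √(0.9609² + 6.016²) = 6.092 kip/in.
φr_n = 0.75 × 0.6 × 90 × (0.707 × 0.5) = 14.32 kip/in → adequate.

f_max ≈ 6.09 kip/in; adequate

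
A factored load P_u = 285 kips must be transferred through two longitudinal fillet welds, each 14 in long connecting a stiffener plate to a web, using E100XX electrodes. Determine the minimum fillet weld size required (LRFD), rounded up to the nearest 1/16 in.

w = 3/8 in

E100XX → F_EXX = 100 ksi.
Total weld length L = 28 in.
Required throat t_e = P_u / (φ × 0.6 F_EXX × L) = 285 / (0.75 × 0.6 × 100 × 28) = 0.2262 in.
Required leg w = t_e / 0.707 = 0.3199 in → use 3/8 in.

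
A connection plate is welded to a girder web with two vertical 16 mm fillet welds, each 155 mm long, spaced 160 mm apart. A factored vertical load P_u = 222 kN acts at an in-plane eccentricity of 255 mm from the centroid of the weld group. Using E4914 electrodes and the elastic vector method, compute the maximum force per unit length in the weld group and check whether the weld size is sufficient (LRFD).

E49XX → F_EXX = 490 MPa.
Total weld length L_w = 310 mm. Treat welds as unit-width lines.
Polar moment about centroid: J = 2[d³/12 + d(b/2)²] = 2[155³/12 + 155×80²] = 2605000 mm³.
Direct shear f_v = P/L_w = 222×10³ / 310 = 716.1 N/mm (vertical).
Torsion M = P·e = 222×10³ × 255 = 56610000 N·mm.
Critical point at (x, y) = (80, 77.5) from centroid. f_tx = M·y/J = 1684 N/mm; f_ty = M·x/J = 1739 N/mm.
Resultant f_max = √[f_tx² + (f_v + f_ty)²] = √[1684² + (716.1 + 1739)²] = 2977 N/mm.
Capacity per unit length: φr_n = 0.75 × 0.6 × 490 × (0.707 × 16) = 2494 N/mm.
2977 > 2494 → NOT adequate.

f_max ≈ 2980 N/mm; NOT adequate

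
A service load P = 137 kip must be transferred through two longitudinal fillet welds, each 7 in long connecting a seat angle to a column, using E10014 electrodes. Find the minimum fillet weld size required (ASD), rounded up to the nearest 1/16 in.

w = 1/2 in

E100XX → F_EXX = 100 ksi.
Total weld length L = 14 in.
Required throat t_e = P × Ω / (0.6 F_EXX × L) = 137 × 2.0 / (0.6 × 100 × 14) = 0.3262 in.
Required leg w = t_e / 0.707 = 0.4614 in → use 1/2 in.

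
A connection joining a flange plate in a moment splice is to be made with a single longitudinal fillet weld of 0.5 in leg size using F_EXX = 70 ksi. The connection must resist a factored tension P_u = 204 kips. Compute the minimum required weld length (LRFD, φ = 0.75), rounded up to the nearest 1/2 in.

Throat t_e = 0.707 × 0.5 = 0.3535 in.
φr_n = 0.75 × 0.6 × 70 × 0.3535 = 11.14 kips/in.
L_req = P_u / φr_n = 204 / 11.14 = 18.32 in total.
Round up → use L = 18.5 in.

L = 18.5 in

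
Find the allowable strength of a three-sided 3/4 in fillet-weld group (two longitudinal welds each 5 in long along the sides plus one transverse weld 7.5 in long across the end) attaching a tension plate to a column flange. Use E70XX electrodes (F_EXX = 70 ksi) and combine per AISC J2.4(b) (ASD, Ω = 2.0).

t_e = 0.707 × 0.75 = 0.5302 in.
R_nwl = 0.6 × 70 × 0.5302 × 10 = 222.7 kips (longitudinal, 2 welds).
R_nwt = 0.6 × 70 × 0.5302 × 7.5 = 167 kips (transverse, base value).
(i) R_nwl + R_nwt = 389.7 kips; (ii) 0.85 R_nwl + 1.5 R_nwt = 439.8 kips.
R_n = max = 439.8 kips [governs: (ii)]; R_n/Ω = 219.9 kips.

R_n/Ω ≈ 220 kips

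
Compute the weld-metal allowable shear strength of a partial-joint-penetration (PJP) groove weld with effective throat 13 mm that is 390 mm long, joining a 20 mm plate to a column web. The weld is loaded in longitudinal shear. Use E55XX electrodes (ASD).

R_n/Ω ≈ 837 kN

E55XX → F_EXX = 550 MPa.
Effective throat (given) t_e = 13 mm.
A_we = 13 × 390 = 5070 mm².
F_nw = 0.6 F_EXX = 330 MPa.
R_n/Ω = (330 × 5070) / 2.0 × 10⁻³ = 836.6 kN.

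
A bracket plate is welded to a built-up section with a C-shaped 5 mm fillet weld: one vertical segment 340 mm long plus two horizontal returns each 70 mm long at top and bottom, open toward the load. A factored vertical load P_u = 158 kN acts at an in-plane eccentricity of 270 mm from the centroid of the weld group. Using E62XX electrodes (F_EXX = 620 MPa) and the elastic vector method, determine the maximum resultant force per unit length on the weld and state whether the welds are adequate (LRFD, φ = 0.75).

f_max ≈ 1180 N/mm; NOT adequate

Total weld length L_w = 480 mm. Treat welds as unit-width lines.
Centroid: x̄ = 2×70×35 / 480 = 10.21 mm from the vertical weld.
Polar moment about centroid: J = I_x + I_y = [340³/12 + 2×70×170²] + [340×10.21² + 2(70³/12 + 70×24.79²)] = 7500000 mm³.
Direct shear f_v = P/L_w = 158×10³ / 480 = 329.2 N/mm (vertical).
Torsion M = P·e = 158×10³ × 270 = 42660000 N·mm.
Critical point at (x, y) = (59.79, 170) from centroid. f_tx = M·y/J = 967 N/mm; f_ty = M·x/J = 340.1 N/mm.
Resultant f_max = √[f_tx² + (f_v + f_ty)²] = √[967² + (329.2 + 340.1)²] = 1176 N/mm.
Capacity per unit length: φr_n = 0.75 × 0.6 × 620 × (0.707 × 5) = 986.3 N/mm.
1176 > 986.3 → NOT adequate.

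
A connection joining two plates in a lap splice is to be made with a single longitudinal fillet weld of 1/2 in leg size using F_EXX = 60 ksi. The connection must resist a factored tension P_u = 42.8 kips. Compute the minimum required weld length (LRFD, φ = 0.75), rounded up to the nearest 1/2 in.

Throat t_e = 0.707 × 0.5 = 0.3535 in.
φr_n = 0.75 × 0.6 × 60 × 0.3535 = 9.544 kips/in.
L_req = P_u / φr_n = 42.8 / 9.544 = 4.484 in total.
Round up → use L = 4.5 in.

L = 4.5 in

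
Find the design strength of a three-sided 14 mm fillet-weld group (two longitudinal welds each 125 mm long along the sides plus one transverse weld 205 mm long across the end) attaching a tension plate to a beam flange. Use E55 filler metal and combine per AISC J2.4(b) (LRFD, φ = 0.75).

φR_n ≈ 1270 kN

E55XX → F_EXX = 550 MPa.
t_e = 0.707 × 14 = 9.898 mm.
R_nwl = 0.6 × 550 × 9.898 × 250 × 10⁻³ = 816.6 kN (longitudinal, 2 welds).
R_nwt = 0.6 × 550 × 9.898 × 205 × 10⁻³ = 669.6 kN (transverse, base value).
(i) R_nwl + R_nwt = 1486 kN; (ii) 0.85 R_nwl + 1.5 R_nwt = 1698 kN.
R_n = max = 1698 kN [governs: (ii)]; φR_n = 1274 kN.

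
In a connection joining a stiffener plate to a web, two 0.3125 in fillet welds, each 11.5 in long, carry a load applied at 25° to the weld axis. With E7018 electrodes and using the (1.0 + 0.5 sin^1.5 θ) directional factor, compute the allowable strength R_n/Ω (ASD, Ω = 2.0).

R_n/Ω ≈ 121 kips

E70XX → F_EXX = 70 ksi.
t_e = 0.707 × 0.3125 = 0.2209 in; A_we = 0.2209 × 23 = 5.082 in².
Directional factor: 1.0 + 0.5 sin^1.5(25°) = 1.137.
F_nw = 0.6 × 70 × 1.137 = 47.77 ksi.
R_n/Ω = (47.77 × 5.082) / 2.0 = 121.4 kips.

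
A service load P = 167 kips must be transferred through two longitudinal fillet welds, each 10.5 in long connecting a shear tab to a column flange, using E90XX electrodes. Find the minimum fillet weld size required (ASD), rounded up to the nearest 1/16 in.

w = 7/16 in

E90XX → F_EXX = 90 ksi.
Total weld length L = 21 in.
Required throat t_e = P × Ω / (0.6 F_EXX × L) = 167 × 2.0 / (0.6 × 90 × 21) = 0.2945 in.
Required leg w = t_e / 0.707 = 0.4166 in → use 7/16 in.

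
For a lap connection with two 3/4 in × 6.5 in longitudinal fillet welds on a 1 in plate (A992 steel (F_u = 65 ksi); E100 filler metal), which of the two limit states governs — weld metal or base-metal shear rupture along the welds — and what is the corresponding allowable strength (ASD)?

R_n/Ω ≈ 207 kips (weld metal governs)

E100XX → F_EXX = 100 ksi.
t_e = 0.707 × 0.75 = 0.5302 in; L = 13 in.
Weld metal: R_n/Ω = (1/2.0) × 0.6 × 100 × 0.5302 × 13 = 206.8 kips.
Base metal (shear rupture): R_n/Ω = (1/2.0) × 0.6 × 65 × 1 × 13 = 253.5 kips.
Governing: weld metal.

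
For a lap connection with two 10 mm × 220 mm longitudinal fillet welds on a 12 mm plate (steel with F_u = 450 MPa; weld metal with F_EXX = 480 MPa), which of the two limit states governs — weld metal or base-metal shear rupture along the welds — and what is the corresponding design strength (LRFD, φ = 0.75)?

t_e = 0.707 × 10 = 7.07 mm; L = 440 mm.
Weld metal: φR_n = 0.75 × 0.6 × 480 × 7.07 × 440 × 10⁻³ = 671.9 kN.
Base metal (shear rupture): φR_n = 0.75 × 0.6 × 450 × 12 × 440 × 10⁻³ = 1069 kN.
Governing: weld metal.

φR_n ≈ 672 kN (weld metal governs)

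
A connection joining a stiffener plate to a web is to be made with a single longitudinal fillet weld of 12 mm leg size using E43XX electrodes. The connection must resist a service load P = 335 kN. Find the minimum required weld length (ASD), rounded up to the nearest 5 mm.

L = 310 mm

E43XX → F_EXX = 430 MPa.
Throat t_e = 0.707 × 12 = 8.484 mm.
r_n/Ω = (0.6 × 430 × 8.484) / 2.0 = 1094 N/mm = 1.094 kN/mm.
L_req = P / (r_n/Ω) = 335 / 1.094 = 306.1 mm total.
Round up → use L = 310 mm.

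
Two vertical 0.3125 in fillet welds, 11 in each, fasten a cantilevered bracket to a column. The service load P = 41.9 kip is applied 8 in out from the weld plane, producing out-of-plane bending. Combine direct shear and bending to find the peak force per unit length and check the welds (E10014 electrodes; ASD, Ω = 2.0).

f_max ≈ 8.53 kip/in; NOT adequate

E100XX → F_EXX = 100 ksi.
L_w = 2 × 11 = 22 in; section modulus (unit throat) S = 2 × L²/6 = 40.33 in².
Direct shear f_v = P/L_w = 41.9/22 = 1.905 kip/in.
Moment M = P × e = 41.9 × 8 = 335.2 kip·in; bending f_b = M/S = 8.311 kip/in.
f_max = √(f_v² + f_b²) = √(1.905² + 8.311²) = 8.526 kip/in.
r_n/Ω = (1/2.0) × 0.6 × 100 × (0.707 × 0.3125) = 6.628 kip/in → NOT adequate.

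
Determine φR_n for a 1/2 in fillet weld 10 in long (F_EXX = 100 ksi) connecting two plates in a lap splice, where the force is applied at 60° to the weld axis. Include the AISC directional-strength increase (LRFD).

t_e = 0.707 × 0.5 = 0.3535 in; A_we = 0.3535 × 10 = 3.535 in².
Directional factor: 1.0 + 0.5 sin^1.5(60°) = 1.403.
F_nw = 0.6 × 100 × 1.403 = 84.18 ksi.
φR_n = 0.75 × 84.18 × 3.535 = 223.2 kip.

φR_n ≈ 223 kip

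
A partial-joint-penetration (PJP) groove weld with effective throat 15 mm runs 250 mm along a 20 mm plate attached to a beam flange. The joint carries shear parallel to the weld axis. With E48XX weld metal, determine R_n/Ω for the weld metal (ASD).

R_n/Ω ≈ 540 kN

E48XX → F_EXX = 480 MPa.
Effective throat (given) t_e = 15 mm.
A_we = 15 × 250 = 3750 mm².
F_nw = 0.6 F_EXX = 288 MPa.
R_n/Ω = (288 × 3750) / 2.0 × 10⁻³ = 540 kN.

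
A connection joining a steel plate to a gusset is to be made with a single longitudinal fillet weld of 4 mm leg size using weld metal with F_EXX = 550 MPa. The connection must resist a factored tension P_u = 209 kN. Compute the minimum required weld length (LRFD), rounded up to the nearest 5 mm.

Throat t_e = 0.707 × 4 = 2.828 mm.
φr_n = 0.75 × 0.6 × 550 × 2.828 × 10⁻³ = 0.6999 kN/mm.
L_req = P_u / φr_n = 209 / 0.6999 = 298.6 mm total.
Round up → use L = 300 mm.

L = 300 mm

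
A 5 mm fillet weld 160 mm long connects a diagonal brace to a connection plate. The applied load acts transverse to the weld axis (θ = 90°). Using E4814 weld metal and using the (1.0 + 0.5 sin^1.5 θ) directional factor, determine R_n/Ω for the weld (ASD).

R_n/Ω ≈ 122 kN

E48XX → F_EXX = 480 MPa.
t_e = 0.707 × 5 = 3.535 mm; A_we = 3.535 × 160 = 565.6 mm².
Directional factor: 1.0 + 0.5 sin^1.5(90°) = 1.5.
F_nw = 0.6 × 480 × 1.5 = 432 MPa.
R_n/Ω = (432 × 565.6) / 2.0 × 10⁻³ = 122.2 kN.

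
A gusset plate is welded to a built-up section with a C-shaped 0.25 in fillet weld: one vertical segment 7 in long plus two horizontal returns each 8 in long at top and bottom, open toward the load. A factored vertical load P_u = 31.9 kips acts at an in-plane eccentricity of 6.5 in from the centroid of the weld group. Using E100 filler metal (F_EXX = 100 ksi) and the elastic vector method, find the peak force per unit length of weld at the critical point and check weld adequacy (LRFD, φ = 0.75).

f_max ≈ 4.58 kip/in; adequate

Total weld length L_w = 23 in. Treat welds as unit-width lines.
Centroid: x̄ = 2×8×4 / 23 = 2.783 in from the vertical weld.
Polar moment about centroid: J = I_x + I_y = [7³/12 + 2×8×3.5²] + [7×2.783² + 2(8³/12 + 8×1.217²)] = 387.8 in³.
Direct shear f_v = P/L_w = 31.9 / 23 = 1.387 kip/in (vertical).
Torsion M = P·e = 31.9 × 6.5 = 207.35 kip·in.
Critical point at (x, y) = (5.217, 3.5) from centroid. f_tx = M·y/J = 1.871 kip/in; f_ty = M·x/J = 2.789 kip/in.
Resultant f_max = √[f_tx² + (f_v + f_ty)²] = √[1.871² + (1.387 + 2.789)²] = 4.576 kip/in.
Capacity per unit length: φr_n = 0.75 × 0.6 × 100 × (0.707 × 0.25) = 7.954 kip/in.
4.576 ≤ 7.954 → adequate.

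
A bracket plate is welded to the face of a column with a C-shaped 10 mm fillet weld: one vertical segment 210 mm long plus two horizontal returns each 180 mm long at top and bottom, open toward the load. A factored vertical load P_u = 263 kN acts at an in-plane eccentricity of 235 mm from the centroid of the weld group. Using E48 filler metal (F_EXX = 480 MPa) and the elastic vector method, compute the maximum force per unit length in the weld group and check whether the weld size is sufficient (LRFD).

f_max ≈ 1850 N/mm; NOT adequate

Total weld length L_w = 570 mm. Treat welds as unit-width lines.
Centroid: x̄ = 2×180×90 / 570 = 56.84 mm from the vertical weld.
Polar moment about centroid: J = I_x + I_y = [210³/12 + 2×180×105²] + [210×56.84² + 2(180³/12 + 180×33.16²)] = 6787000 mm³.
Direct shear f_v = P/L_w = 263×10³ / 570 = 461.4 N/mm (vertical).
Torsion M = P·e = 263×10³ × 235 = 61805000 N·mm.
Critical point at (x, y) = (123.2, 105) from centroid. f_tx = M·y/J = 956.2 N/mm; f_ty = M·x/J = 1122 N/mm.
Resultant f_max = √[f_tx² + (f_v + f_ty)²] = √[956.2² + (461.4 + 1122)²] = 1849 N/mm.
Capacity per unit length: φr_n = 0.75 × 0.6 × 480 × (0.707 × 10) = 1527 N/mm.
1849 > 1527 → NOT adequate.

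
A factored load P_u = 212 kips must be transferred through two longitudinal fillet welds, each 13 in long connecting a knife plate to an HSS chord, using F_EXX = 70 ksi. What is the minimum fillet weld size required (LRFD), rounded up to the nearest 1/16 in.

Total weld length L = 26 in.
Required throat t_e = P_u / (φ × 0.6 F_EXX × L) = 212 / (0.75 × 0.6 × 70 × 26) = 0.2589 in.
Required leg w = t_e / 0.707 = 0.3661 in → use 3/8 in.

w = 3/8 in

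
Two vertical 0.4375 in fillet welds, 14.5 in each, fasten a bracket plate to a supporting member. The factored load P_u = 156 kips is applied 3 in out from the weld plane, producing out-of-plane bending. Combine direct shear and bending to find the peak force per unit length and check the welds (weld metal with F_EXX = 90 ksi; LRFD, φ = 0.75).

L_w = 2 × 14.5 = 29 in; section modulus (unit throat) S = 2 × L²/6 = 70.08 in².
Direct shear f_v = P/L_w = 156/29 = 5.379 kip/in.
Moment M = P × e = 156 × 3 = 468 kip·in; bending f_b = M/S = 6.678 kip/in.
f_max = √(f_v² + f_b²) = √(5.379² + 6.678²) = 8.575 kip/in.
φr_n = 0.75 × 0.6 × 90 × (0.707 × 0.4375) = 12.53 kip/in → adequate.

f_max ≈ 8.57 kip/in; adequate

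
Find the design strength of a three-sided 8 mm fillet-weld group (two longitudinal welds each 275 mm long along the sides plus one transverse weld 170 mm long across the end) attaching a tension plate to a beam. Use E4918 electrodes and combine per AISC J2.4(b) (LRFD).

E49XX → F_EXX = 490 MPa.
t_e = 0.707 × 8 = 5.656 mm.
R_nwl = 0.6 × 490 × 5.656 × 550 × 10⁻³ = 914.6 kN (longitudinal, 2 welds).
R_nwt = 0.6 × 490 × 5.656 × 170 × 10⁻³ = 282.7 kN (transverse, base value).
(i) R_nwl + R_nwt = 1197 kN; (ii) 0.85 R_nwl + 1.5 R_nwt = 1201 kN.
R_n = max = 1201 kN [governs: (ii)]; φR_n = 901.1 kN.

φR_n ≈ 901 kN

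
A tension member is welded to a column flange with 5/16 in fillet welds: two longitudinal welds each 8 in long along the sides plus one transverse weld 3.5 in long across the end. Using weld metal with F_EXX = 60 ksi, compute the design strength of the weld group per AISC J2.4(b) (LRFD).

t_e = 0.707 × 0.3125 = 0.2209 in.
R_nwl = 0.6 × 60 × 0.2209 × 16 = 127.3 kips (longitudinal, 2 welds).
R_nwt = 0.6 × 60 × 0.2209 × 3.5 = 27.84 kips (transverse, base value).
(i) R_nwl + R_nwt = 155.1 kips; (ii) 0.85 R_nwl + 1.5 R_nwt = 149.9 kips.
R_n = max = 155.1 kips [governs: (i)]; φR_n = 116.3 kips.

φR_n ≈ 116 kips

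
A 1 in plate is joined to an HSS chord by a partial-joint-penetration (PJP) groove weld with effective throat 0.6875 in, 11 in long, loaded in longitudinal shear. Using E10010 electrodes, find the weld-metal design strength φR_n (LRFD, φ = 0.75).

φR_n ≈ 340 kip

E100XX → F_EXX = 100 ksi.
Effective throat (given) t_e = 0.6875 in.
A_we = 0.6875 × 11 = 7.562 in².
F_nw = 0.6 F_EXX = 60 ksi.
φR_n = 0.75 × 60 × 7.562 = 340.3 kip.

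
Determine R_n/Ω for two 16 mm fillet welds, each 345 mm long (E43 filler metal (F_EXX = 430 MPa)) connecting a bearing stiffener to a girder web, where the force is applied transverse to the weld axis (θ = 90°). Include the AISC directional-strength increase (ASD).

R_n/Ω ≈ 1510 kN

t_e = 0.707 × 16 = 11.31 mm; A_we = 11.31 × 690 = 7805 mm².
Directional factor: 1.0 + 0.5 sin^1.5(90°) = 1.5.
F_nw = 0.6 × 430 × 1.5 = 387 MPa.
R_n/Ω = (387 × 7805) / 2.0 × 10⁻³ = 1510 kN.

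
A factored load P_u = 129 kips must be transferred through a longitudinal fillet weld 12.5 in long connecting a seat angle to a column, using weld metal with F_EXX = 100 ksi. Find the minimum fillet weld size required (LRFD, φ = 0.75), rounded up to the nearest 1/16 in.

w = 3/8 in

Total weld length L = 12.5 in.
Required throat t_e = P_u / (φ × 0.6 F_EXX × L) = 129 / (0.75 × 0.6 × 100 × 12.5) = 0.2293 in.
Required leg w = t_e / 0.707 = 0.3244 in → use 3/8 in.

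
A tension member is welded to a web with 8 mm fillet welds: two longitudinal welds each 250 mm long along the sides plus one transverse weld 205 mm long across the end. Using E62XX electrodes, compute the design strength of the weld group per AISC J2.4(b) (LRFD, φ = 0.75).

E62XX → F_EXX = 620 MPa.
t_e = 0.707 × 8 = 5.656 mm.
R_nwl = 0.6 × 620 × 5.656 × 500 × 10⁻³ = 1052 kN (longitudinal, 2 welds).
R_nwt = 0.6 × 620 × 5.656 × 205 × 10⁻³ = 431.3 kN (transverse, base value).
(i) R_nwl + R_nwt = 1483 kN; (ii) 0.85 R_nwl + 1.5 R_nwt = 1541 kN.
R_n = max = 1541 kN [governs: (ii)]; φR_n = 1156 kN.

φR_n ≈ 1160 kN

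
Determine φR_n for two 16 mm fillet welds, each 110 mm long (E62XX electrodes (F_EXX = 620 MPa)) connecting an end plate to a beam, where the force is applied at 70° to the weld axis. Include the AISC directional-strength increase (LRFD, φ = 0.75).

t_e = 0.707 × 16 = 11.31 mm; A_we = 11.31 × 220 = 2489 mm².
Directional factor: 1.0 + 0.5 sin^1.5(70°) = 1.455.
F_nw = 0.6 × 620 × 1.455 = 541.4 MPa.
φR_n = 0.75 × 541.4 × 2489 × 10⁻³ = 1011 kN.

φR_n ≈ 1010 kN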